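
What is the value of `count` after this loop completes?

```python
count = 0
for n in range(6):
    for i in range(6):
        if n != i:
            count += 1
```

Let's trace through this code step by step.

Initialize: count = 0
Entering loop: for n in range(6):
After iteration 1: n = 0, count = 5
After iteration 2: n = 1, count = 10
After iteration 3: n = 2, count = 15
After iteration 4: n = 3, count = 20
After iteration 5: n = 4, count = 25
After iteration 6: n = 5, count = 30
Loop ends.

Final answer: 30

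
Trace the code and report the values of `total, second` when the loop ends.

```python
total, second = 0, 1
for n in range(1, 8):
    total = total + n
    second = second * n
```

Let's trace through this code step by step.

Initialize: total = 0
Initialize: second = 1
Entering loop: for n in range(1, 8):
After iteration 1: n = 1, total = 1, second = 1
After iteration 2: n = 2, total = 3, second = 2
After iteration 3: n = 3, total = 6, second = 6
After iteration 4: n = 4, total = 10, second = 24
After iteration 5: n = 5, total = 15, second = 120
After iteration 6: n = 6, total = 21, second = 720
After iteration 7: n = 7, total = 28, second = 5040
Loop ends.

Final answer: 28, 5040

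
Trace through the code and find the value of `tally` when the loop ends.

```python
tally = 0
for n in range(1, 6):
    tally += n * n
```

Let's trace through this code step by step.

Initialize: tally = 0
Entering loop: for n in range(1, 6):
After iteration 1: n = 1, tally = 1
After iteration 2: n = 2, tally = 5
After iteration 3: n = 3, tally = 14
After iteration 4: n = 4, tally = 30
After iteration 5: n = 5, tally = 55
Loop ends.

Final answer: 55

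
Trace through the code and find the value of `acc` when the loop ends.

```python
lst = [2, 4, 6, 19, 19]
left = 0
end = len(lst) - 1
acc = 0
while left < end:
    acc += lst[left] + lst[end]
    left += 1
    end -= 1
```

Let's trace through this code step by step.

Initialize: lst = [2, 4, 6, 19, 19]
Initialize: left = 0
Initialize: end = 4
Initialize: acc = 0
Entering loop: while left < end:
After iteration 1: left = 1, end = 3, acc = 21
After iteration 2: left = 2, end = 2, acc = 44
Loop ends.

Final answer: 44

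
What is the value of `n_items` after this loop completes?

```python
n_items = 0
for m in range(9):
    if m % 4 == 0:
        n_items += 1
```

Let's trace through this code step by step.

Initialize: n_items = 0
Entering loop: for m in range(9):
After iteration 1: m = 0, n_items = 1
After iteration 2: m = 1, n_items = 1
After iteration 3: m = 2, n_items = 1
After iteration 4: m = 3, n_items = 1
After iteration 5: m = 4, n_items = 2
After iteration 6: m = 5, n_items = 2
After iteration 7: m = 6, n_items = 2
After iteration 8: m = 7, n_items = 2
After iteration 9: m = 8, n_items = 3
Loop ends.

Final answer: 3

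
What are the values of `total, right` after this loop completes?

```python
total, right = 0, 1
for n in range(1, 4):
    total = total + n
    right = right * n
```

Let's trace through this code step by step.

Initialize: total = 0
Initialize: right = 1
Entering loop: for n in range(1, 4):
After iteration 1: n = 1, total = 1, right = 1
After iteration 2: n = 2, total = 3, right = 2
After iteration 3: n = 3, total = 6, right = 6
Loop ends.

Final answer: 6, 6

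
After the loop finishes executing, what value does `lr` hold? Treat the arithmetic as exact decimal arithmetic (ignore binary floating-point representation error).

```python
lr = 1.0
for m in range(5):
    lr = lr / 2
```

Let's trace through this code step by step.

Initialize: lr = 1.0
Entering loop: for m in range(5):
After iteration 1: m = 0, lr = 0.5
After iteration 2: m = 1, lr = 0.25
After iteration 3: m = 2, lr = 0.125
After iteration 4: m = 3, lr = 0.0625
After iteration 5: m = 4, lr = 0.03125
Loop ends.

Final answer: 0.03125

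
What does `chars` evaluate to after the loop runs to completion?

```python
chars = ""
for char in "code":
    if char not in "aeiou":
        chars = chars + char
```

Let's trace through this code step by step.

Initialize: chars = ''
Entering loop: for char in "code":
After iteration 1: char = 'c', chars = 'c'
After iteration 2: char = 'o', chars = 'c'
After iteration 3: char = 'd', chars = 'cd'
After iteration 4: char = 'e', chars = 'cd'
Loop ends.

Final answer: 'cd'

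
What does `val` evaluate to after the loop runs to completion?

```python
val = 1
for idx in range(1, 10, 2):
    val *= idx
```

Let's trace through this code step by step.

Initialize: val = 1
Entering loop: for idx in range(1, 10, 2):
After iteration 1: idx = 1, val = 1
After iteration 2: idx = 3, val = 3
After iteration 3: idx = 5, val = 15
After iteration 4: idx = 7, val = 105
After iteration 5: idx = 9, val = 945
Loop ends.

Final answer: 945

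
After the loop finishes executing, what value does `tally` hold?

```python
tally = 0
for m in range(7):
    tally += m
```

Let's trace through this code step by step.

Initialize: tally = 0
Entering loop: for m in range(7):
After iteration 1: m = 0, tally = 0
After iteration 2: m = 1, tally = 1
After iteration 3: m = 2, tally = 3
After iteration 4: m = 3, tally = 6
After iteration 5: m = 4, tally = 10
After iteration 6: m = 5, tally = 15
After iteration 7: m = 6, tally = 21
Loop ends.

Final answer: 21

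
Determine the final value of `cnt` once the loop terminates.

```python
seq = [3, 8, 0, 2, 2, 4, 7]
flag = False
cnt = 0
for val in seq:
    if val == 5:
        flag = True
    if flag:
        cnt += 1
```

Let's trace through this code step by step.

Initialize: seq = [3, 8, 0, 2, 2, 4, 7]
Initialize: flag = False
Initialize: cnt = 0
Entering loop: for val in seq:
After iteration 1: val = 3, cnt = 0
After iteration 2: val = 8, cnt = 0
After iteration 3: val = 0, cnt = 0
After iteration 4: val = 2, cnt = 0
After iteration 5: val = 2, cnt = 0
After iteration 6: val = 4, cnt = 0
After iteration 7: val = 7, cnt = 0
Loop ends.

Final answer: 0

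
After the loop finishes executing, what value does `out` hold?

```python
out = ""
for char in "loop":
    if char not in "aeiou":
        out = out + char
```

Let's trace through this code step by step.

Initialize: out = ''
Entering loop: for char in "loop":
After iteration 1: char = 'l', out = 'l'
After iteration 2: char = 'o', out = 'l'
After iteration 3: char = 'o', out = 'l'
After iteration 4: char = 'p', out = 'lp'
Loop ends.

Final answer: 'lp'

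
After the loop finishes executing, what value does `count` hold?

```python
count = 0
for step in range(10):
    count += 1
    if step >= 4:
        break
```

Let's trace through this code step by step.

Initialize: count = 0
Entering loop: for step in range(10):
After iteration 1: step = 0, count = 1
After iteration 2: step = 1, count = 2
After iteration 3: step = 2, count = 3
After iteration 4: step = 3, count = 4
After iteration 5: step = 4, count = 5
Loop ends.

Final answer: 5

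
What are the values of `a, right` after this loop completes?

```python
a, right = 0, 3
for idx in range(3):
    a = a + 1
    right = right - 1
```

Let's trace through this code step by step.

Initialize: a = 0
Initialize: right = 3
Entering loop: for idx in range(3):
After iteration 1: idx = 0, a = 1, right = 2
After iteration 2: idx = 1, a = 2, right = 1
After iteration 3: idx = 2, a = 3, right = 0
Loop ends.

Final answer: 3, 0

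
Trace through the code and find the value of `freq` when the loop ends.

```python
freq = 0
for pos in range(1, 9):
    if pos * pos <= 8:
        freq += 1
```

Let's trace through this code step by step.

Initialize: freq = 0
Entering loop: for pos in range(1, 9):
After iteration 1: pos = 1, freq = 1
After iteration 2: pos = 2, freq = 2
After iteration 3: pos = 3, freq = 2
After iteration 4: pos = 4, freq = 2
After iteration 5: pos = 5, freq = 2
After iteration 6: pos = 6, freq = 2
After iteration 7: pos = 7, freq = 2
After iteration 8: pos = 8, freq = 2
Loop ends.

Final answer: 2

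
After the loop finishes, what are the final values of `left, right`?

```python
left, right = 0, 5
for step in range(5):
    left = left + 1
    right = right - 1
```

Let's trace through this code step by step.

Initialize: left = 0
Initialize: right = 5
Entering loop: for step in range(5):
After iteration 1: step = 0, left = 1, right = 4
After iteration 2: step = 1, left = 2, right = 3
After iteration 3: step = 2, left = 3, right = 2
After iteration 4: step = 3, left = 4, right = 1
After iteration 5: step = 4, left = 5, right = 0
Loop ends.

Final answer: 5, 0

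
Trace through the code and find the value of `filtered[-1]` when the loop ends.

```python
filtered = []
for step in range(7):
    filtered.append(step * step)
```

Let's trace through this code step by step.

Initialize: filtered = []
Entering loop: for step in range(7):
After iteration 1: step = 0, filtered = [0]
After iteration 2: step = 1, filtered = [0, 1]
After iteration 3: step = 2, filtered = [0, 1, 4]
After iteration 4: step = 3, filtered = [0, 1, 4, 9]
After iteration 5: step = 4, filtered = [0, 1, 4, 9, 16]
After iteration 6: step = 5, filtered = [0, 1, 4, 9, 16, 25]
After iteration 7: step = 6, filtered = [0, 1, 4, 9, 16, 25, 36]
Loop ends.
filtered[-1] = 36

Final answer: 36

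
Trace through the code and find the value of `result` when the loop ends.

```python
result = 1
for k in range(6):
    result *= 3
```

Let's trace through this code step by step.

Initialize: result = 1
Entering loop: for k in range(6):
After iteration 1: k = 0, result = 3
After iteration 2: k = 1, result = 9
After iteration 3: k = 2, result = 27
After iteration 4: k = 3, result = 81
After iteration 5: k = 4, result = 243
After iteration 6: k = 5, result = 729
Loop ends.

Final answer: 729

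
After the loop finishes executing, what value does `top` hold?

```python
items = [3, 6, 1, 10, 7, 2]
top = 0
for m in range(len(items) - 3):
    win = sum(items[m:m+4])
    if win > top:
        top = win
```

Let's trace through this code step by step.

Initialize: items = [3, 6, 1, 10, 7, 2]
Initialize: top = 0
Entering loop: for m in range(len(items) - 3):
After iteration 1: m = 0, top = 20, win = 20
After iteration 2: m = 1, top = 24, win = 24
After iteration 3: m = 2, top = 24, win = 20
Loop ends.

Final answer: 24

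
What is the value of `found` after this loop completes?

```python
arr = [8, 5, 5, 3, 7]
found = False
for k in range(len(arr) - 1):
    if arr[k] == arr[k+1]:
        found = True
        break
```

Let's trace through this code step by step.

Initialize: arr = [8, 5, 5, 3, 7]
Initialize: found = False
Entering loop: for k in range(len(arr) - 1):
After iteration 1: k = 0, found = False
After iteration 2: k = 1, found = True
Loop ends.

Final answer: True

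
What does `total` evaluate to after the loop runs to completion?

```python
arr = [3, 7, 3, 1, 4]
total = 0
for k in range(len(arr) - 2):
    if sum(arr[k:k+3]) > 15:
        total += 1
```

Let's trace through this code step by step.

Initialize: arr = [3, 7, 3, 1, 4]
Initialize: total = 0
Entering loop: for k in range(len(arr) - 2):
After iteration 1: k = 0, total = 0
After iteration 2: k = 1, total = 0
After iteration 3: k = 2, total = 0
Loop ends.

Final answer: 0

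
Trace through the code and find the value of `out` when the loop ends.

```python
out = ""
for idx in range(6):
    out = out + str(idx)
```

Let's trace through this code step by step.

Initialize: out = ''
Entering loop: for idx in range(6):
After iteration 1: idx = 0, out = '0'
After iteration 2: idx = 1, out = '01'
After iteration 3: idx = 2, out = '012'
After iteration 4: idx = 3, out = '0123'
After iteration 5: idx = 4, out = '01234'
After iteration 6: idx = 5, out = '012345'
Loop ends.

Final answer: '012345'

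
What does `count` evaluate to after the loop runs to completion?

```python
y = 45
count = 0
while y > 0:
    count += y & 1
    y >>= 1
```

Let's trace through this code step by step.

Initialize: y = 45
Initialize: count = 0
Entering loop: while y > 0:
After iteration 1: y = 22, count = 1
After iteration 2: y = 11, count = 1
After iteration 3: y = 5, count = 2
After iteration 4: y = 2, count = 3
After iteration 5: y = 1, count = 3
After iteration 6: y = 0, count = 4
Loop ends.

Final answer: 4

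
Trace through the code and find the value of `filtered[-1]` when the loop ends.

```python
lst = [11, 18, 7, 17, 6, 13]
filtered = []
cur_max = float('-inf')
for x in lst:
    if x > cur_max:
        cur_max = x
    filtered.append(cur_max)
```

Let's trace through this code step by step.

Initialize: lst = [11, 18, 7, 17, 6, 13]
Initialize: filtered = []
Initialize: cur_max = -inf
Entering loop: for x in lst:
After iteration 1: x = 11, filtered = [11], cur_max = 11
After iteration 2: x = 18, filtered = [11, 18], cur_max = 18
After iteration 3: x = 7, filtered = [11, 18, 18], cur_max = 18
After iteration 4: x = 17, filtered = [11, 18, 18, 18], cur_max = 18
After iteration 5: x = 6, filtered = [11, 18, 18, 18, 18], cur_max = 18
After iteration 6: x = 13, filtered = [11, 18, 18, 18, 18, 18], cur_max = 18
Loop ends.
filtered[-1] = 18

Final answer: 18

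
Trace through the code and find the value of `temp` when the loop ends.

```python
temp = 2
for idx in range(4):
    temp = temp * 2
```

Let's trace through this code step by step.

Initialize: temp = 2
Entering loop: for idx in range(4):
After iteration 1: idx = 0, temp = 4
After iteration 2: idx = 1, temp = 8
After iteration 3: idx = 2, temp = 16
After iteration 4: idx = 3, temp = 32
Loop ends.

Final answer: 32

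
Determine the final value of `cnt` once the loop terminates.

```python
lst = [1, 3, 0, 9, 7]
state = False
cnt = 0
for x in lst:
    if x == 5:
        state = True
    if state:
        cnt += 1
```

Let's trace through this code step by step.

Initialize: lst = [1, 3, 0, 9, 7]
Initialize: state = False
Initialize: cnt = 0
Entering loop: for x in lst:
After iteration 1: x = 1, cnt = 0
After iteration 2: x = 3, cnt = 0
After iteration 3: x = 0, cnt = 0
After iteration 4: x = 9, cnt = 0
After iteration 5: x = 7, cnt = 0
Loop ends.

Final answer: 0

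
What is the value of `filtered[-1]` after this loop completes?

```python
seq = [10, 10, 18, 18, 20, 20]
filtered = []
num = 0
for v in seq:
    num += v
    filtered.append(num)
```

Let's trace through this code step by step.

Initialize: seq = [10, 10, 18, 18, 20, 20]
Initialize: filtered = []
Initialize: num = 0
Entering loop: for v in seq:
After iteration 1: v = 10, filtered = [10], num = 10
After iteration 2: v = 10, filtered = [10, 20], num = 20
After iteration 3: v = 18, filtered = [10, 20, 38], num = 38
After iteration 4: v = 18, filtered = [10, 20, 38, 56], num = 56
After iteration 5: v = 20, filtered = [10, 20, 38, 56, 76], num = 76
After iteration 6: v = 20, filtered = [10, 20, 38, 56, 76, 96], num = 96
Loop ends.
filtered[-1] = 96

Final answer: 96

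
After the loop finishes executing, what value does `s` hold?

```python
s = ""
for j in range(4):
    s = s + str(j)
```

Let's trace through this code step by step.

Initialize: s = ''
Entering loop: for j in range(4):
After iteration 1: j = 0, s = '0'
After iteration 2: j = 1, s = '01'
After iteration 3: j = 2, s = '012'
After iteration 4: j = 3, s = '0123'
Loop ends.

Final answer: '0123'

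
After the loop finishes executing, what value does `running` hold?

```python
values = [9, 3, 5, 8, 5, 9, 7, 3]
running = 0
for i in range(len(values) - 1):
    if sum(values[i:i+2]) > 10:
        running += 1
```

Let's trace through this code step by step.

Initialize: values = [9, 3, 5, 8, 5, 9, 7, 3]
Initialize: running = 0
Entering loop: for i in range(len(values) - 1):
After iteration 1: i = 0, running = 1
After iteration 2: i = 1, running = 1
After iteration 3: i = 2, running = 2
After iteration 4: i = 3, running = 3
After iteration 5: i = 4, running = 4
After iteration 6: i = 5, running = 5
After iteration 7: i = 6, running = 5
Loop ends.

Final answer: 5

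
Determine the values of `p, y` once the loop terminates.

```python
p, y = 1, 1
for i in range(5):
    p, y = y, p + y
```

Let's trace through this code step by step.

Initialize: p = 1
Initialize: y = 1
Entering loop: for i in range(5):
After iteration 1: i = 0, p = 1, y = 2
After iteration 2: i = 1, p = 2, y = 3
After iteration 3: i = 2, p = 3, y = 5
After iteration 4: i = 3, p = 5, y = 8
After iteration 5: i = 4, p = 8, y = 13
Loop ends.

Final answer: 8, 13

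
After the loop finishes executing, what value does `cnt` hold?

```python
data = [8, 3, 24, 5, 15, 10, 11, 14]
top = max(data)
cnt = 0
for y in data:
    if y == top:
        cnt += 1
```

Let's trace through this code step by step.

Initialize: data = [8, 3, 24, 5, 15, 10, 11, 14]
Initialize: top = 24
Initialize: cnt = 0
Entering loop: for y in data:
After iteration 1: y = 8, cnt = 0
After iteration 2: y = 3, cnt = 0
After iteration 3: y = 24, cnt = 1
After iteration 4: y = 5, cnt = 1
After iteration 5: y = 15, cnt = 1
After iteration 6: y = 10, cnt = 1
After iteration 7: y = 11, cnt = 1
After iteration 8: y = 14, cnt = 1
Loop ends.

Final answer: 1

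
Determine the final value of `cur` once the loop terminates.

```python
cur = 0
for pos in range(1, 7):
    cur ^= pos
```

Let's trace through this code step by step.

Initialize: cur = 0
Entering loop: for pos in range(1, 7):
After iteration 1: pos = 1, cur = 1
After iteration 2: pos = 2, cur = 3
After iteration 3: pos = 3, cur = 0
After iteration 4: pos = 4, cur = 4
After iteration 5: pos = 5, cur = 1
After iteration 6: pos = 6, cur = 7
Loop ends.

Final answer: 7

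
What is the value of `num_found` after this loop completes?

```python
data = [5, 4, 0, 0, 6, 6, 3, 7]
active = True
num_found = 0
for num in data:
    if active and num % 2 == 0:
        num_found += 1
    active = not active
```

Let's trace through this code step by step.

Initialize: data = [5, 4, 0, 0, 6, 6, 3, 7]
Initialize: active = True
Initialize: num_found = 0
Entering loop: for num in data:
After iteration 1: num = 5, active = False, num_found = 0
After iteration 2: num = 4, active = True, num_found = 0
After iteration 3: num = 0, active = False, num_found = 1
After iteration 4: num = 0, active = True, num_found = 1
After iteration 5: num = 6, active = False, num_found = 2
After iteration 6: num = 6, active = True, num_found = 2
After iteration 7: num = 3, active = False, num_found = 2
After iteration 8: num = 7, active = True, num_found = 2
Loop ends.

Final answer: 2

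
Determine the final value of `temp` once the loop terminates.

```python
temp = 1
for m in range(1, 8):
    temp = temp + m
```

Let's trace through this code step by step.

Initialize: temp = 1
Entering loop: for m in range(1, 8):
After iteration 1: m = 1, temp = 2
After iteration 2: m = 2, temp = 4
After iteration 3: m = 3, temp = 7
After iteration 4: m = 4, temp = 11
After iteration 5: m = 5, temp = 16
After iteration 6: m = 6, temp = 22
After iteration 7: m = 7, temp = 29
Loop ends.

Final answer: 29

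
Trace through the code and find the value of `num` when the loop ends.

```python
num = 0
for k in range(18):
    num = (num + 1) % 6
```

Let's trace through this code step by step.

Initialize: num = 0
Entering loop: for k in range(18):
After iteration 1: k = 0, num = 1
After iteration 2: k = 1, num = 2
After iteration 3: k = 2, num = 3
After iteration 4: k = 3, num = 4
After iteration 5: k = 4, num = 5
After iteration 6: k = 5, num = 0
After iteration 7: k = 6, num = 1
After iteration 8: k = 7, num = 2
After iteration 9: k = 8, num = 3
After iteration 10: k = 9, num = 4
After iteration 11: k = 10, num = 5
After iteration 12: k = 11, num = 0
After iteration 13: k = 12, num = 1
After iteration 14: k = 13, num = 2
After iteration 15: k = 14, num = 3
After iteration 16: k = 15, num = 4
After iteration 17: k = 16, num = 5
After iteration 18: k = 17, num = 0
Loop ends.

Final answer: 0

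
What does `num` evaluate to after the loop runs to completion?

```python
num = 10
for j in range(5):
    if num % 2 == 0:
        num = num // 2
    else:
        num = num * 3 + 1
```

Let's trace through this code step by step.

Initialize: num = 10
Entering loop: for j in range(5):
After iteration 1: j = 0, num = 5
After iteration 2: j = 1, num = 16
After iteration 3: j = 2, num = 8
After iteration 4: j = 3, num = 4
After iteration 5: j = 4, num = 2
Loop ends.

Final answer: 2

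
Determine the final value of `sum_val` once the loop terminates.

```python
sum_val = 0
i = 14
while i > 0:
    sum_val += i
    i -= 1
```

Let's trace through this code step by step.

Initialize: sum_val = 0
Initialize: i = 14
Entering loop: while i > 0:
After iteration 1: sum_val = 14, i = 13
After iteration 2: sum_val = 27, i = 12
After iteration 3: sum_val = 39, i = 11
After iteration 4: sum_val = 50, i = 10
After iteration 5: sum_val = 60, i = 9
After iteration 6: sum_val = 69, i = 8
After iteration 7: sum_val = 77, i = 7
After iteration 8: sum_val = 84, i = 6
After iteration 9: sum_val = 90, i = 5
After iteration 10: sum_val = 95, i = 4
After iteration 11: sum_val = 99, i = 3
After iteration 12: sum_val = 102, i = 2
After iteration 13: sum_val = 104, i = 1
After iteration 14: sum_val = 105, i = 0
Loop ends.

Final answer: 105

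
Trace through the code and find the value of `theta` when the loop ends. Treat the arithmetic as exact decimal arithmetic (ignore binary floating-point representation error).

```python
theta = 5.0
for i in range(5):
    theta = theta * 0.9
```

Let's trace through this code step by step.

Initialize: theta = 5.0
Entering loop: for i in range(5):
After iteration 1: i = 0, theta = 4.5
After iteration 2: i = 1, theta = 4.05
After iteration 3: i = 2, theta = 3.645
After iteration 4: i = 3, theta = 3.2805
After iteration 5: i = 4, theta = 2.95245
Loop ends.

Final answer: 2.95245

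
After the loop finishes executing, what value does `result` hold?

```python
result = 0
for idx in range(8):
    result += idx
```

Let's trace through this code step by step.

Initialize: result = 0
Entering loop: for idx in range(8):
After iteration 1: idx = 0, result = 0
After iteration 2: idx = 1, result = 1
After iteration 3: idx = 2, result = 3
After iteration 4: idx = 3, result = 6
After iteration 5: idx = 4, result = 10
After iteration 6: idx = 5, result = 15
After iteration 7: idx = 6, result = 21
After iteration 8: idx = 7, result = 28
Loop ends.

Final answer: 28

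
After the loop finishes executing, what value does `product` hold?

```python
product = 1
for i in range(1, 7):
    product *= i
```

Let's trace through this code step by step.

Initialize: product = 1
Entering loop: for i in range(1, 7):
After iteration 1: i = 1, product = 1
After iteration 2: i = 2, product = 2
After iteration 3: i = 3, product = 6
After iteration 4: i = 4, product = 24
After iteration 5: i = 5, product = 120
After iteration 6: i = 6, product = 720
Loop ends.

Final answer: 720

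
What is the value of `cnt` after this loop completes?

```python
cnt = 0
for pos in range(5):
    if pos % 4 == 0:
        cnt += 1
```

Let's trace through this code step by step.

Initialize: cnt = 0
Entering loop: for pos in range(5):
After iteration 1: pos = 0, cnt = 1
After iteration 2: pos = 1, cnt = 1
After iteration 3: pos = 2, cnt = 1
After iteration 4: pos = 3, cnt = 1
After iteration 5: pos = 4, cnt = 2
Loop ends.

Final answer: 2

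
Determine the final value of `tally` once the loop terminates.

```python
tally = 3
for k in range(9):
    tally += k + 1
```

Let's trace through this code step by step.

Initialize: tally = 3
Entering loop: for k in range(9):
After iteration 1: k = 0, tally = 4
After iteration 2: k = 1, tally = 6
After iteration 3: k = 2, tally = 9
After iteration 4: k = 3, tally = 13
After iteration 5: k = 4, tally = 18
After iteration 6: k = 5, tally = 24
After iteration 7: k = 6, tally = 31
After iteration 8: k = 7, tally = 39
After iteration 9: k = 8, tally = 48
Loop ends.

Final answer: 48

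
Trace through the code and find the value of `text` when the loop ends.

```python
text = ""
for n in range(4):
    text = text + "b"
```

Let's trace through this code step by step.

Initialize: text = ''
Entering loop: for n in range(4):
After iteration 1: n = 0, text = 'b'
After iteration 2: n = 1, text = 'bb'
After iteration 3: n = 2, text = 'bbb'
After iteration 4: n = 3, text = 'bbbb'
Loop ends.

Final answer: 'bbbb'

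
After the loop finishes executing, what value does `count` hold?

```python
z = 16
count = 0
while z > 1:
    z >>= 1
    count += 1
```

Let's trace through this code step by step.

Initialize: z = 16
Initialize: count = 0
Entering loop: while z > 1:
After iteration 1: z = 8, count = 1
After iteration 2: z = 4, count = 2
After iteration 3: z = 2, count = 3
After iteration 4: z = 1, count = 4
Loop ends.

Final answer: 4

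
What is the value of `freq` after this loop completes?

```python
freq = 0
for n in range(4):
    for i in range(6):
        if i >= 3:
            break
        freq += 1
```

Let's trace through this code step by step.

Initialize: freq = 0
Entering loop: for n in range(4):
After iteration 1: n = 0, freq = 3
After iteration 2: n = 1, freq = 6
After iteration 3: n = 2, freq = 9
After iteration 4: n = 3, freq = 12
Loop ends.

Final answer: 12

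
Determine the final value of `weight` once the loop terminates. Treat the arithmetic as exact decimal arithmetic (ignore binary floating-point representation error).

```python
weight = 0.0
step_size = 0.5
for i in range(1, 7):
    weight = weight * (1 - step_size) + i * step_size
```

Let's trace through this code step by step.

Initialize: weight = 0.0
Initialize: step_size = 0.5
Entering loop: for i in range(1, 7):
After iteration 1: i = 1, weight = 0.5
After iteration 2: i = 2, weight = 1.25
After iteration 3: i = 3, weight = 2.125
After iteration 4: i = 4, weight = 3.0625
After iteration 5: i = 5, weight = 4.03125
After iteration 6: i = 6, weight = 5.015625
Loop ends.

Final answer: 5.015625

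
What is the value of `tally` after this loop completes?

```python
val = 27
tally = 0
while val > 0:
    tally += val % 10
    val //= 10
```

Let's trace through this code step by step.

Initialize: val = 27
Initialize: tally = 0
Entering loop: while val > 0:
After iteration 1: val = 2, tally = 7
After iteration 2: val = 0, tally = 9
Loop ends.

Final answer: 9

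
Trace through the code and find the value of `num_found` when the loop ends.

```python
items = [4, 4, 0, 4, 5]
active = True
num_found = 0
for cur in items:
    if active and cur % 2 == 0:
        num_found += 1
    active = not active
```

Let's trace through this code step by step.

Initialize: items = [4, 4, 0, 4, 5]
Initialize: active = True
Initialize: num_found = 0
Entering loop: for cur in items:
After iteration 1: cur = 4, active = False, num_found = 1
After iteration 2: cur = 4, active = True, num_found = 1
After iteration 3: cur = 0, active = False, num_found = 2
After iteration 4: cur = 4, active = True, num_found = 2
After iteration 5: cur = 5, active = False, num_found = 2
Loop ends.

Final answer: 2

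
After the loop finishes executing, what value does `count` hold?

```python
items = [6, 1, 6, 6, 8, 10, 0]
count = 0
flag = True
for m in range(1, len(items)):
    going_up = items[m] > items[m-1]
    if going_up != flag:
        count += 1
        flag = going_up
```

Let's trace through this code step by step.

Initialize: items = [6, 1, 6, 6, 8, 10, 0]
Initialize: count = 0
Initialize: flag = True
Entering loop: for m in range(1, len(items)):
After iteration 1: m = 1, count = 1, flag = False, going_up = False
After iteration 2: m = 2, count = 2, flag = True, going_up = True
After iteration 3: m = 3, count = 3, flag = False, going_up = False
After iteration 4: m = 4, count = 4, flag = True, going_up = True
After iteration 5: m = 5, count = 4, flag = True, going_up = True
After iteration 6: m = 6, count = 5, flag = False, going_up = False
Loop ends.

Final answer: 5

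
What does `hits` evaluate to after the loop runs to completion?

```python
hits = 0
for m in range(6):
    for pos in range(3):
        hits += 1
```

Let's trace through this code step by step.

Initialize: hits = 0
Entering loop: for m in range(6):
After iteration 1: m = 0, hits = 3
After iteration 2: m = 1, hits = 6
After iteration 3: m = 2, hits = 9
After iteration 4: m = 3, hits = 12
After iteration 5: m = 4, hits = 15
After iteration 6: m = 5, hits = 18
Loop ends.

Final answer: 18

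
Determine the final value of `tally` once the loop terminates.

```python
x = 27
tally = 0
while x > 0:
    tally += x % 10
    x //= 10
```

Let's trace through this code step by step.

Initialize: x = 27
Initialize: tally = 0
Entering loop: while x > 0:
After iteration 1: x = 2, tally = 7
After iteration 2: x = 0, tally = 9
Loop ends.

Final answer: 9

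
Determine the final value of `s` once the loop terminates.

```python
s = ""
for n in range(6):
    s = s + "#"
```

Let's trace through this code step by step.

Initialize: s = ''
Entering loop: for n in range(6):
After iteration 1: n = 0, s = '#'
After iteration 2: n = 1, s = '##'
After iteration 3: n = 2, s = '###'
After iteration 4: n = 3, s = '####'
After iteration 5: n = 4, s = '#####'
After iteration 6: n = 5, s = '######'
Loop ends.

Final answer: '######'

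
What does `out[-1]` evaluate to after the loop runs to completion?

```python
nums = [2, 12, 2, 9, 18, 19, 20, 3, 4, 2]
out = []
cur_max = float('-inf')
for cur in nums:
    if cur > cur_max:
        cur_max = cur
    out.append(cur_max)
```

Let's trace through this code step by step.

Initialize: nums = [2, 12, 2, 9, 18, 19, 20, 3, 4, 2]
Initialize: out = []
Initialize: cur_max = -inf
Entering loop: for cur in nums:
After iteration 1: cur = 2, out = [2], cur_max = 2
After iteration 2: cur = 12, out = [2, 12], cur_max = 12
After iteration 3: cur = 2, out = [2, 12, 12], cur_max = 12
After iteration 4: cur = 9, out = [2, 12, 12, 12], cur_max = 12
After iteration 5: cur = 18, out = [2, 12, 12, 12, 18], cur_max = 18
After iteration 6: cur = 19, out = [2, 12, 12, 12, 18, 19], cur_max = 19
After iteration 7: cur = 20, out = [2, 12, 12, 12, 18, 19, 20], cur_max = 20
After iteration 8: cur = 3, out = [2, 12, 12, 12, 18, 19, 20, 20], cur_max = 20
After iteration 9: cur = 4, out = [2, 12, 12, 12, 18, 19, 20, 20, 20], cur_max = 20
After iteration 10: cur = 2, out = [2, 12, 12, 12, 18, 19, 20, 20, 20, 20], cur_max = 20
Loop ends.
out[-1] = 20

Final answer: 20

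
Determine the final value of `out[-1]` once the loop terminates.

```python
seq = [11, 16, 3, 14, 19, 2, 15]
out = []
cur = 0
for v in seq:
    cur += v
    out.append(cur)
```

Let's trace through this code step by step.

Initialize: seq = [11, 16, 3, 14, 19, 2, 15]
Initialize: out = []
Initialize: cur = 0
Entering loop: for v in seq:
After iteration 1: v = 11, out = [11], cur = 11
After iteration 2: v = 16, out = [11, 27], cur = 27
After iteration 3: v = 3, out = [11, 27, 30], cur = 30
After iteration 4: v = 14, out = [11, 27, 30, 44], cur = 44
After iteration 5: v = 19, out = [11, 27, 30, 44, 63], cur = 63
After iteration 6: v = 2, out = [11, 27, 30, 44, 63, 65], cur = 65
After iteration 7: v = 15, out = [11, 27, 30, 44, 63, 65, 80], cur = 80
Loop ends.
out[-1] = 80

Final answer: 80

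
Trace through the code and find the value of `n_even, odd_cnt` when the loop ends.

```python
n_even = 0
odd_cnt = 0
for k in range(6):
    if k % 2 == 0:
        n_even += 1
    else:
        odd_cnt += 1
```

Let's trace through this code step by step.

Initialize: n_even = 0
Initialize: odd_cnt = 0
Entering loop: for k in range(6):
After iteration 1: k = 0, n_even = 1, odd_cnt = 0
After iteration 2: k = 1, n_even = 1, odd_cnt = 1
After iteration 3: k = 2, n_even = 2, odd_cnt = 1
After iteration 4: k = 3, n_even = 2, odd_cnt = 2
After iteration 5: k = 4, n_even = 3, odd_cnt = 2
After iteration 6: k = 5, n_even = 3, odd_cnt = 3
Loop ends.

Final answer: 3, 3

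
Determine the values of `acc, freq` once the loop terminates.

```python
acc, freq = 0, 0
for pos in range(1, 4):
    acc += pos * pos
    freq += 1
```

Let's trace through this code step by step.

Initialize: acc = 0
Initialize: freq = 0
Entering loop: for pos in range(1, 4):
After iteration 1: pos = 1, acc = 1, freq = 1
After iteration 2: pos = 2, acc = 5, freq = 2
After iteration 3: pos = 3, acc = 14, freq = 3
Loop ends.

Final answer: 14, 3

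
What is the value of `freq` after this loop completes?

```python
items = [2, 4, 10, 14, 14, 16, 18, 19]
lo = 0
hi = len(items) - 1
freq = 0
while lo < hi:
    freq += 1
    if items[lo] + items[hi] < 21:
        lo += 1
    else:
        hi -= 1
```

Let's trace through this code step by step.

Initialize: items = [2, 4, 10, 14, 14, 16, 18, 19]
Initialize: lo = 0
Initialize: hi = 7
Initialize: freq = 0
Entering loop: while lo < hi:
After iteration 1: lo = 0, hi = 6, freq = 1
After iteration 2: lo = 1, hi = 6, freq = 2
After iteration 3: lo = 1, hi = 5, freq = 3
After iteration 4: lo = 2, hi = 5, freq = 4
After iteration 5: lo = 2, hi = 4, freq = 5
After iteration 6: lo = 2, hi = 3, freq = 6
After iteration 7: lo = 2, hi = 2, freq = 7
Loop ends.

Final answer: 7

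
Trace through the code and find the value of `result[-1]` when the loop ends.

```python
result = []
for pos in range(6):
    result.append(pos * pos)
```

Let's trace through this code step by step.

Initialize: result = []
Entering loop: for pos in range(6):
After iteration 1: pos = 0, result = [0]
After iteration 2: pos = 1, result = [0, 1]
After iteration 3: pos = 2, result = [0, 1, 4]
After iteration 4: pos = 3, result = [0, 1, 4, 9]
After iteration 5: pos = 4, result = [0, 1, 4, 9, 16]
After iteration 6: pos = 5, result = [0, 1, 4, 9, 16, 25]
Loop ends.
result[-1] = 25

Final answer: 25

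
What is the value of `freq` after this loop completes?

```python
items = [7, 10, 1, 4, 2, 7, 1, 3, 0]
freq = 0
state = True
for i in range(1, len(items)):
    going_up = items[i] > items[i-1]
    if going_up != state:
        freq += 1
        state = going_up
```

Let's trace through this code step by step.

Initialize: items = [7, 10, 1, 4, 2, 7, 1, 3, 0]
Initialize: freq = 0
Initialize: state = True
Entering loop: for i in range(1, len(items)):
After iteration 1: i = 1, freq = 0, state = True, going_up = True
After iteration 2: i = 2, freq = 1, state = False, going_up = False
After iteration 3: i = 3, freq = 2, state = True, going_up = True
After iteration 4: i = 4, freq = 3, state = False, going_up = False
After iteration 5: i = 5, freq = 4, state = True, going_up = True
After iteration 6: i = 6, freq = 5, state = False, going_up = False
After iteration 7: i = 7, freq = 6, state = True, going_up = True
After iteration 8: i = 8, freq = 7, state = False, going_up = False
Loop ends.

Final answer: 7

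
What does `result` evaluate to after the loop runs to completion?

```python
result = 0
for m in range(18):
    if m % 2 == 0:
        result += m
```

Let's trace through this code step by step.

Initialize: result = 0
Entering loop: for m in range(18):
After iteration 1: m = 0, result = 0
After iteration 2: m = 1, result = 0
After iteration 3: m = 2, result = 2
After iteration 4: m = 3, result = 2
After iteration 5: m = 4, result = 6
After iteration 6: m = 5, result = 6
After iteration 7: m = 6, result = 12
After iteration 8: m = 7, result = 12
After iteration 9: m = 8, result = 20
After iteration 10: m = 9, result = 20
After iteration 11: m = 10, result = 30
After iteration 12: m = 11, result = 30
After iteration 13: m = 12, result = 42
After iteration 14: m = 13, result = 42
After iteration 15: m = 14, result = 56
After iteration 16: m = 15, result = 56
After iteration 17: m = 16, result = 72
After iteration 18: m = 17, result = 72
Loop ends.

Final answer: 72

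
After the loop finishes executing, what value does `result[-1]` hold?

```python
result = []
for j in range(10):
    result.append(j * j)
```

Let's trace through this code step by step.

Initialize: result = []
Entering loop: for j in range(10):
After iteration 1: j = 0, result = [0]
After iteration 2: j = 1, result = [0, 1]
After iteration 3: j = 2, result = [0, 1, 4]
After iteration 4: j = 3, result = [0, 1, 4, 9]
After iteration 5: j = 4, result = [0, 1, 4, 9, 16]
After iteration 6: j = 5, result = [0, 1, 4, 9, 16, 25]
After iteration 7: j = 6, result = [0, 1, 4, 9, 16, 25, 36]
After iteration 8: j = 7, result = [0, 1, 4, 9, 16, 25, 36, 49]
After iteration 9: j = 8, result = [0, 1, 4, 9, 16, 25, 36, 49, 64]
After iteration 10: j = 9, result = [0, 1, 4, 9, 16, 25, 36, 49, 64, 81]
Loop ends.
result[-1] = 81

Final answer: 81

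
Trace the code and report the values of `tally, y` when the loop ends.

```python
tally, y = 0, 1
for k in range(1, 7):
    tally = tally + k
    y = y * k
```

Let's trace through this code step by step.

Initialize: tally = 0
Initialize: y = 1
Entering loop: for k in range(1, 7):
After iteration 1: k = 1, tally = 1, y = 1
After iteration 2: k = 2, tally = 3, y = 2
After iteration 3: k = 3, tally = 6, y = 6
After iteration 4: k = 4, tally = 10, y = 24
After iteration 5: k = 5, tally = 15, y = 120
After iteration 6: k = 6, tally = 21, y = 720
Loop ends.

Final answer: 21, 720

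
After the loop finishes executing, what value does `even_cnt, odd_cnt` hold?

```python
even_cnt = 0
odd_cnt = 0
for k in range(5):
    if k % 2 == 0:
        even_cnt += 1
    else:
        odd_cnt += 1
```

Let's trace through this code step by step.

Initialize: even_cnt = 0
Initialize: odd_cnt = 0
Entering loop: for k in range(5):
After iteration 1: k = 0, even_cnt = 1, odd_cnt = 0
After iteration 2: k = 1, even_cnt = 1, odd_cnt = 1
After iteration 3: k = 2, even_cnt = 2, odd_cnt = 1
After iteration 4: k = 3, even_cnt = 2, odd_cnt = 2
After iteration 5: k = 4, even_cnt = 3, odd_cnt = 2
Loop ends.

Final answer: 3, 2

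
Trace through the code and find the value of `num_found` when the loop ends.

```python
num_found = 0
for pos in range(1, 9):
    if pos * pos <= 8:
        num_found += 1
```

Let's trace through this code step by step.

Initialize: num_found = 0
Entering loop: for pos in range(1, 9):
After iteration 1: pos = 1, num_found = 1
After iteration 2: pos = 2, num_found = 2
After iteration 3: pos = 3, num_found = 2
After iteration 4: pos = 4, num_found = 2
After iteration 5: pos = 5, num_found = 2
After iteration 6: pos = 6, num_found = 2
After iteration 7: pos = 7, num_found = 2
After iteration 8: pos = 8, num_found = 2
Loop ends.

Final answer: 2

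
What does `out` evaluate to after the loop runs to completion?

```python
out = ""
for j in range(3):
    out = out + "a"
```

Let's trace through this code step by step.

Initialize: out = ''
Entering loop: for j in range(3):
After iteration 1: j = 0, out = 'a'
After iteration 2: j = 1, out = 'aa'
After iteration 3: j = 2, out = 'aaa'
Loop ends.

Final answer: 'aaa'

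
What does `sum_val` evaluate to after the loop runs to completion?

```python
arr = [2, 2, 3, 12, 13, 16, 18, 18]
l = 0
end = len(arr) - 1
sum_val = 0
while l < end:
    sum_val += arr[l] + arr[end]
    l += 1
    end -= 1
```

Let's trace through this code step by step.

Initialize: arr = [2, 2, 3, 12, 13, 16, 18, 18]
Initialize: l = 0
Initialize: end = 7
Initialize: sum_val = 0
Entering loop: while l < end:
After iteration 1: l = 1, end = 6, sum_val = 20
After iteration 2: l = 2, end = 5, sum_val = 40
After iteration 3: l = 3, end = 4, sum_val = 59
After iteration 4: l = 4, end = 3, sum_val = 84
Loop ends.

Final answer: 84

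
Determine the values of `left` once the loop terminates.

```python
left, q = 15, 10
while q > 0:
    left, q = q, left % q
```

Let's trace through this code step by step.

Initialize: left = 15
Initialize: q = 10
Entering loop: while q > 0:
After iteration 1: left = 10, q = 5
After iteration 2: left = 5, q = 0
Loop ends.

Final answer: 5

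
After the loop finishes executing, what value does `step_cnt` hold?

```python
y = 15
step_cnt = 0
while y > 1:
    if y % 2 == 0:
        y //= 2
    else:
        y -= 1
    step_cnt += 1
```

Let's trace through this code step by step.

Initialize: y = 15
Initialize: step_cnt = 0
Entering loop: while y > 1:
After iteration 1: y = 14, step_cnt = 1
After iteration 2: y = 7, step_cnt = 2
After iteration 3: y = 6, step_cnt = 3
After iteration 4: y = 3, step_cnt = 4
After iteration 5: y = 2, step_cnt = 5
After iteration 6: y = 1, step_cnt = 6
Loop ends.

Final answer: 6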